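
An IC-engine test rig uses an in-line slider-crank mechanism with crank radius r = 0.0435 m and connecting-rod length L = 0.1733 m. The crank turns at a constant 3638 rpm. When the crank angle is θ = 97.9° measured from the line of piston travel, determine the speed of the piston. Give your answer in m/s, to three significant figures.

15.8

ω = 2π·3638/60 = 381 rad/s
For an in-line slider-crank, x = r cosθ + √(L² − r² sin²θ), so v = −rω sinθ·[1 + r cosθ/√(L² − r² sin²θ)].
With r = 0.0435 m, L = 0.1733 m, θ = 97.9°: √(L² − r² sin²θ) = 0.16786 m.
v = −0.0435·381·0.99051·[1 + 0.0435·-0.13744/0.16786] = -15.83 m/s.
|v| = 15.83 m/s.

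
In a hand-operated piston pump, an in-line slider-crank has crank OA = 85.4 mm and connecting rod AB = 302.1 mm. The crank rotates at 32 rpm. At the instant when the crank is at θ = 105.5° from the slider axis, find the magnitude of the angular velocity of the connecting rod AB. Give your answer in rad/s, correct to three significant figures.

0.263

ω = 3.351 rad/s (converted from 32 rpm).
The rod makes angle φ with the slider axis where L sinφ = r sinθ; differentiating, L cosφ·φ̇ = r ω cosθ.
L cosφ = √(L² − r² sin²θ) = 0.29068 m.
|ω_rod| = r ω |cosθ| / √(L² − r² sin²θ) = 0.0854·3.351·0.26724/0.29068 = 0.2631 rad/s.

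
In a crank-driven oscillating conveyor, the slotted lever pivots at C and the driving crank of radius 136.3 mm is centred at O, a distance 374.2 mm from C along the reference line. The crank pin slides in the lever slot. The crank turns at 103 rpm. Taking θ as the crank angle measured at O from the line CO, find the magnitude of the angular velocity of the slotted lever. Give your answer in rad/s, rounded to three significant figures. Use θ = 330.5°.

2.75

ω = 10.79 rad/s (from 103 rpm).
Crank pin A relative to C: A = (d + r cosθ, r sinθ); lever angle φ = atan2(r sinθ, d + r cosθ).
Differentiating tanφ: φ̇ = rω(d cosθ + r)/(d² + r² + 2dr cosθ).
d² + r² + 2dr cosθ = |CA|² = 0.247386 m²;  d cosθ + r = +0.46199 m.
|ω_lever| = |0.1363·10.79·+0.46199| / 0.247386 = 2.7455 rad/s.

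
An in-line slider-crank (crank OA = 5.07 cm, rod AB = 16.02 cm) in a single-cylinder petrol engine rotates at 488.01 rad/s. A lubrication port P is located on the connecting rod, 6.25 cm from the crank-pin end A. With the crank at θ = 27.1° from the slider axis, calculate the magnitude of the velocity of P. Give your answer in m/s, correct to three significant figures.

18.4

ω = 488 rad/s.  Crank-pin speed |V_A| = rω = 24.742 m/s, perpendicular to OA.
Rod angle: sinφ = −(r/L) sinθ ⇒ φ = -8.289°; ω_rod = −rω cosθ/√(L²−r²sin²θ) = -138.94 rad/s.
V_P = V_A + ω_rod × AP, with AP = 0.0625 m along the rod.
Components: V_Px = −rω sinθ − a·ω_rod·sinφ = -12.523 m/s;  V_Py = rω cosθ + a·ω_rod·cosφ = +13.433 m/s.
|V_P| = √(V_Px² + V_Py²) = 18.365 m/s.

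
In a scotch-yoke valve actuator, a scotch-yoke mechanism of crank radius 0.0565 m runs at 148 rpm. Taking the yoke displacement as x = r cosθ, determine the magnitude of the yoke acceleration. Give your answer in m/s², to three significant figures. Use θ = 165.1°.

13.1

ω = 15.5 rad/s (from 148 rpm).
x = r cosθ ⇒ ẍ = −rω² cosθ (ω constant).
|a| = rω²|cosθ| = 0.0565·(15.5)²·|cos 165.1°| = 13.115 m/s².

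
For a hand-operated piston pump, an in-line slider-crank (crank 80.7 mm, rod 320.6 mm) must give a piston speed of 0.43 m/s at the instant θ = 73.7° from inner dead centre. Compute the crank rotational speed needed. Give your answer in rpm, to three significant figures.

For an in-line slider-crank, |v_piston| = rω|sinθ|·[1 + r cosθ/√(L² − r² sin²θ)].
With r = 0.0807 m, L = 0.3206 m, θ = 73.7°: the bracketed kinematic factor |dx/dθ| = 0.083095 m.
ω = v/|dx/dθ| = 0.43/0.083095 = 5.1748 rad/s.
N = 60ω/(2π) = 49.415 rpm.

49.4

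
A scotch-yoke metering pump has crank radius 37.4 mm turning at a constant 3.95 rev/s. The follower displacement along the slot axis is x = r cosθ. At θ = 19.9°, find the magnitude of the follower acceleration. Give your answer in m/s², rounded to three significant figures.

ω = 24.82 rad/s (from 3.95 rev/s).
x = r cosθ ⇒ ẍ = −rω² cosθ (ω constant).
|a| = rω²|cosθ| = 0.0374·(24.82)²·|cos 19.9°| = 21.661 m/s².

21.7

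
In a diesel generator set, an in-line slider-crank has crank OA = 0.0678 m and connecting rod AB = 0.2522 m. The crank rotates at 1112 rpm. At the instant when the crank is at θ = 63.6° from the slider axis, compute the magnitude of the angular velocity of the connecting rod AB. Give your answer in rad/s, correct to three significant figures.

ω = 116.4 rad/s (converted from 1112 rpm).
The rod makes angle φ with the slider axis where L sinφ = r sinθ; differentiating, L cosφ·φ̇ = r ω cosθ.
L cosφ = √(L² − r² sin²θ) = 0.24478 m.
|ω_rod| = r ω |cosθ| / √(L² − r² sin²θ) = 0.0678·116.4·0.44464/0.24478 = 14.341 rad/s.

14.3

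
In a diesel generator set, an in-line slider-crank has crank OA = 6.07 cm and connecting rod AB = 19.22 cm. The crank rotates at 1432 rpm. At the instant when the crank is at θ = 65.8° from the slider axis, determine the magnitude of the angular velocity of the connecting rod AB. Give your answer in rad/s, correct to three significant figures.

ω = 150 rad/s (converted from 1432 rpm).
The rod makes angle φ with the slider axis where L sinφ = r sinθ; differentiating, L cosφ·φ̇ = r ω cosθ.
L cosφ = √(L² − r² sin²θ) = 0.18405 m.
|ω_rod| = r ω |cosθ| / √(L² − r² sin²θ) = 0.0607·150·0.40992/0.18405 = 20.273 rad/s.

20.3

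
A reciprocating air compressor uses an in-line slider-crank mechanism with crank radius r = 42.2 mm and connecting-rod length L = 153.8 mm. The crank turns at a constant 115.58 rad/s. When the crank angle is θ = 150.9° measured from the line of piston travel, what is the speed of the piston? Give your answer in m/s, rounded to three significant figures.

ω = 115.6 rad/s
For an in-line slider-crank, x = r cosθ + √(L² − r² sin²θ), so v = −rω sinθ·[1 + r cosθ/√(L² − r² sin²θ)].
With r = 0.0422 m, L = 0.1538 m, θ = 150.9°: √(L² − r² sin²θ) = 0.15242 m.
v = −0.0422·115.6·0.48634·[1 + 0.0422·-0.87377/0.15242] = -1.7983 m/s.
|v| = 1.7983 m/s.

1.80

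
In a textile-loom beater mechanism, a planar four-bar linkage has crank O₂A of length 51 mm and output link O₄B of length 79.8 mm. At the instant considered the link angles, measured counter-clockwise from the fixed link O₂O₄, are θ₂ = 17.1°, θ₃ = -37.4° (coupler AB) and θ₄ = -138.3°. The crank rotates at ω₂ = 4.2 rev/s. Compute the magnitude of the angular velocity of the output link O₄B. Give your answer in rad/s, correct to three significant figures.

14.0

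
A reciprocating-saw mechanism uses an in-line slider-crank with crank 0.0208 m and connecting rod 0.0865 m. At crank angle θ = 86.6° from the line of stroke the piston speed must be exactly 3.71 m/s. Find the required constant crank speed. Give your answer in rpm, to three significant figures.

1680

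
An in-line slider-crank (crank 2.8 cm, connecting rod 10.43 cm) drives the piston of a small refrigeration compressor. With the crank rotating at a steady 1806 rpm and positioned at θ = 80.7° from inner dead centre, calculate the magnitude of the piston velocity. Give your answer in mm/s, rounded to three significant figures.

ω = 2π·1806/60 = 189.1 rad/s
For an in-line slider-crank, x = r cosθ + √(L² − r² sin²θ), so v = −rω sinθ·[1 + r cosθ/√(L² − r² sin²θ)].
With r = 0.028 m, L = 0.1043 m, θ = 80.7°: √(L² − r² sin²θ) = 0.10057 m.
v = −0.028·189.1·0.98686·[1 + 0.028·0.16160/0.10057] = -5.461 m/s.
|v| = 5.461 m/s = 5461 mm/s.

5460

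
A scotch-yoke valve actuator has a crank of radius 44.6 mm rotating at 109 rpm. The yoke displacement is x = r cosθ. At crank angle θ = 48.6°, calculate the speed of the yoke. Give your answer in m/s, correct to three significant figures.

0.382

ω = 11.41 rad/s (from 109 rpm).
x = r cosθ ⇒ ẋ = −rω sinθ.
|v| = rω|sinθ| = 0.0446·11.41·|sin 48.6°| = 0.38187 m/s.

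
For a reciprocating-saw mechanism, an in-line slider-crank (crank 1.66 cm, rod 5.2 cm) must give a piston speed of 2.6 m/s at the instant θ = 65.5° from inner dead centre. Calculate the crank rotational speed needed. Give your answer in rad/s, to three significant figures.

151

For an in-line slider-crank, |v_piston| = rω|sinθ|·[1 + r cosθ/√(L² − r² sin²θ)].
With r = 0.0166 m, L = 0.052 m, θ = 65.5°: the bracketed kinematic factor |dx/dθ| = 0.017195 m.
ω = v/|dx/dθ| = 2.6/0.017195 = 151.21 rad/s.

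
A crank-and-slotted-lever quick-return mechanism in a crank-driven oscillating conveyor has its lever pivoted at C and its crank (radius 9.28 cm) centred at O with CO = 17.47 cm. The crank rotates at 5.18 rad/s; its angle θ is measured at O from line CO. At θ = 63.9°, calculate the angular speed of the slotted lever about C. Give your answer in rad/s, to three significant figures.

ω = 5.18 rad/s
Crank pin A relative to C: A = (d + r cosθ, r sinθ); lever angle φ = atan2(r sinθ, d + r cosθ).
Differentiating tanφ: φ̇ = rω(d cosθ + r)/(d² + r² + 2dr cosθ).
d² + r² + 2dr cosθ = |CA|² = 0.0533967 m²;  d cosθ + r = +0.16966 m.
|ω_lever| = |0.0928·5.18·+0.16966| / 0.0533967 = 1.5273 rad/s.

1.53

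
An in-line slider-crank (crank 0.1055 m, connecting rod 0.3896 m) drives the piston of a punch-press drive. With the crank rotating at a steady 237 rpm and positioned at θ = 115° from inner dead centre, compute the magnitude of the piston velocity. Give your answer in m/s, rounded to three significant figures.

ω = 2π·237/60 = 24.82 rad/s
For an in-line slider-crank, x = r cosθ + √(L² − r² sin²θ), so v = −rω sinθ·[1 + r cosθ/√(L² − r² sin²θ)].
With r = 0.1055 m, L = 0.3896 m, θ = 115°: √(L² − r² sin²θ) = 0.37768 m.
v = −0.1055·24.82·0.90631·[1 + 0.1055·-0.42262/0.37768] = -2.0929 m/s.
|v| = 2.0929 m/s.

2.09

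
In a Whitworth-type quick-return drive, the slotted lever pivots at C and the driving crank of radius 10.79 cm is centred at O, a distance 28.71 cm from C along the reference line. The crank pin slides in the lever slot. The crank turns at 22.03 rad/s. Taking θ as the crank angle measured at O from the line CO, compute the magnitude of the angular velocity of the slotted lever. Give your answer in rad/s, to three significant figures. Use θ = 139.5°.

5.59

ω = 22.03 rad/s
Crank pin A relative to C: A = (d + r cosθ, r sinθ); lever angle φ = atan2(r sinθ, d + r cosθ).
Differentiating tanφ: φ̇ = rω(d cosθ + r)/(d² + r² + 2dr cosθ).
d² + r² + 2dr cosθ = |CA|² = 0.046957 m²;  d cosθ + r = -0.11041 m.
|ω_lever| = |0.1079·22.03·-0.11041| / 0.046957 = 5.5893 rad/s.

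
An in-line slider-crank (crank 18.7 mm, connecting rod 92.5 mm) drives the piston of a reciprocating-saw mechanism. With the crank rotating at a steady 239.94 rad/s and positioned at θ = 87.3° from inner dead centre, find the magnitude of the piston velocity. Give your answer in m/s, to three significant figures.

ω = 239.9 rad/s
For an in-line slider-crank, x = r cosθ + √(L² − r² sin²θ), so v = −rω sinθ·[1 + r cosθ/√(L² − r² sin²θ)].
With r = 0.0187 m, L = 0.0925 m, θ = 87.3°: √(L² − r² sin²θ) = 0.090594 m.
v = −0.0187·239.9·0.99889·[1 + 0.0187·0.04711/0.090594] = -4.5255 m/s.
|v| = 4.5255 m/s.

4.53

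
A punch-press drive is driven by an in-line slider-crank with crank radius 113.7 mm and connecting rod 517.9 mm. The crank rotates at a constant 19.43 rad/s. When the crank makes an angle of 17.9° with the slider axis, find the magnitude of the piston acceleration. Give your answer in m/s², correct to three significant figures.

ω = 19.43 rad/s
x(θ) = r cosθ + √(L² − r² sin²θ); with ω constant, a = ω²·d²x/dθ².
d²x/dθ² = −r cosθ − r²(cos2θ)/√u − r⁴ sin²2θ/(4u^{3/2}),  u = L² − r² sin²θ = 0.266999 m².
Substituting r = 0.1137 m, L = 0.5179 m, θ = 17.9°: d²x/dθ² = -0.12859 m.
a = ω²·d²x/dθ² = (19.43)²·(-0.12859) = -48.547 m/s²;  |a| = 48.547 m/s².

48.5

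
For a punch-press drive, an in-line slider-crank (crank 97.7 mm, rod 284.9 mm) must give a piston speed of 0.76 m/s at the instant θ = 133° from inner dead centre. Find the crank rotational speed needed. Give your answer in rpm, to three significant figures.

134

For an in-line slider-crank, |v_piston| = rω|sinθ|·[1 + r cosθ/√(L² − r² sin²θ)].
With r = 0.0977 m, L = 0.2849 m, θ = 133°: the bracketed kinematic factor |dx/dθ| = 0.05419 m.
ω = v/|dx/dθ| = 0.76/0.05419 = 14.025 rad/s.
N = 60ω/(2π) = 133.93 rpm.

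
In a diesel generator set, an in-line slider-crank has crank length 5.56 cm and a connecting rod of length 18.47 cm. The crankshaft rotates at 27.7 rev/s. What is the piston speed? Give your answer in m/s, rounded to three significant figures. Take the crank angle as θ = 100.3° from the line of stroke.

8.98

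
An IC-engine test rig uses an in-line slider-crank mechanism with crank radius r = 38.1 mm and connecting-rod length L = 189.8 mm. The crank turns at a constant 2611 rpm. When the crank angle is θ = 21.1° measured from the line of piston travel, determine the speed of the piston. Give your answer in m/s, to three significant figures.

4.45

ω = 2π·2611/60 = 273.4 rad/s
For an in-line slider-crank, x = r cosθ + √(L² − r² sin²θ), so v = −rω sinθ·[1 + r cosθ/√(L² − r² sin²θ)].
With r = 0.0381 m, L = 0.1898 m, θ = 21.1°: √(L² − r² sin²θ) = 0.1893 m.
v = −0.0381·273.4·0.36000·[1 + 0.0381·0.93295/0.1893] = -4.4544 m/s.
|v| = 4.4544 m/s.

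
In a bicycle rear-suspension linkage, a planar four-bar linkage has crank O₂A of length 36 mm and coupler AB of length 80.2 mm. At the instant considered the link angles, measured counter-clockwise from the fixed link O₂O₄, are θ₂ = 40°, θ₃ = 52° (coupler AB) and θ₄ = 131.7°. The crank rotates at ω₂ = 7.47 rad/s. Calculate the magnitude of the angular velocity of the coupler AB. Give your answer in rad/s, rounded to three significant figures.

ω₂ = 7.47 rad/s
Differentiating the loop-closure r₂e^{iθ₂}+r₃e^{iθ₃}=r₁+r₄e^{iθ₄} gives r₂ω₂e^{iθ₂}+r₃ω₃e^{iθ₃}=r₄ω₄e^{iθ₄}.
Eliminating the other unknown: ω₃ = r₂ω₂ sin(θ₄−θ₂) / [r₃ sin(θ₃−θ₄)].
Numerator sine = +0.99956; denominator sine = -0.98389.
Result = 0.036·7.47·(+0.99956) / (0.0802·(-0.98389)) = -3.4065 rad/s; magnitude 3.4065 rad/s.

3.41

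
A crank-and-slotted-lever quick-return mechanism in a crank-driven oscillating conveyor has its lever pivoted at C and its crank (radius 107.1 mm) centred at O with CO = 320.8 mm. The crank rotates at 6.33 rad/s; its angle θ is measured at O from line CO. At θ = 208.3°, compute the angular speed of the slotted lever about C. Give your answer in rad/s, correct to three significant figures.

ω = 6.33 rad/s
Crank pin A relative to C: A = (d + r cosθ, r sinθ); lever angle φ = atan2(r sinθ, d + r cosθ).
Differentiating tanφ: φ̇ = rω(d cosθ + r)/(d² + r² + 2dr cosθ).
d² + r² + 2dr cosθ = |CA|² = 0.0538807 m²;  d cosθ + r = -0.17536 m.
|ω_lever| = |0.1071·6.33·-0.17536| / 0.0538807 = 2.2064 rad/s.

2.21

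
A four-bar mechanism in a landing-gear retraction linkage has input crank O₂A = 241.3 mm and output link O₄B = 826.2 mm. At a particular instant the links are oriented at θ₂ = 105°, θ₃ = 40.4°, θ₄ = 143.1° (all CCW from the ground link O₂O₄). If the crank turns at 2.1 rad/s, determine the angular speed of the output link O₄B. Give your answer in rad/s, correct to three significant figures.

0.568

ω₂ = 2.1 rad/s
Differentiating the loop-closure r₂e^{iθ₂}+r₃e^{iθ₃}=r₁+r₄e^{iθ₄} gives r₂ω₂e^{iθ₂}+r₃ω₃e^{iθ₃}=r₄ω₄e^{iθ₄}.
Eliminating the other unknown: ω₄ = r₂ω₂ sin(θ₂−θ₃) / [r₄ sin(θ₄−θ₃)].
Numerator sine = +0.90334; denominator sine = +0.97553.
Result = 0.2413·2.1·(+0.90334) / (0.8262·(+0.97553)) = +0.56793 rad/s; magnitude 0.56793 rad/s.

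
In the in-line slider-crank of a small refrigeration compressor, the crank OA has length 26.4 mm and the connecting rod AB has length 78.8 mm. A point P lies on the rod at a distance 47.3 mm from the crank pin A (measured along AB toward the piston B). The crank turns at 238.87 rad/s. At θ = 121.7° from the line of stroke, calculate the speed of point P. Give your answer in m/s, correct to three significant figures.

ω = 238.9 rad/s.  Crank-pin speed |V_A| = rω = 6.3062 m/s, perpendicular to OA.
Rod angle: sinφ = −(r/L) sinθ ⇒ φ = -16.561°; ω_rod = −rω cosθ/√(L²−r²sin²θ) = +43.872 rad/s.
V_P = V_A + ω_rod × AP, with AP = 0.0473 m along the rod.
Components: V_Px = −rω sinθ − a·ω_rod·sinφ = -4.7738 m/s;  V_Py = rω cosθ + a·ω_rod·cosφ = -1.3246 m/s.
|V_P| = √(V_Px² + V_Py²) = 4.9542 m/s.

4.95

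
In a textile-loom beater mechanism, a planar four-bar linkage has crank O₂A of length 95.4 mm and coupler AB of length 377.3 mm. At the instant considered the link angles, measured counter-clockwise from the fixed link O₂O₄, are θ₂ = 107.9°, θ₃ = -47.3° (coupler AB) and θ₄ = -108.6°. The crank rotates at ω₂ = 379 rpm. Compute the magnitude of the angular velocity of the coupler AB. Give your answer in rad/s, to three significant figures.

6.81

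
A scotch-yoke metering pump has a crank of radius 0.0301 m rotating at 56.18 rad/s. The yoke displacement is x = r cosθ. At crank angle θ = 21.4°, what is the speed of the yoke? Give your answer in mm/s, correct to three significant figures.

ω = 56.18 rad/s
x = r cosθ ⇒ ẋ = −rω sinθ.
|v| = rω|sinθ| = 0.0301·56.18·|sin 21.4°| = 0.61701 m/s = 617.01 mm/s.

617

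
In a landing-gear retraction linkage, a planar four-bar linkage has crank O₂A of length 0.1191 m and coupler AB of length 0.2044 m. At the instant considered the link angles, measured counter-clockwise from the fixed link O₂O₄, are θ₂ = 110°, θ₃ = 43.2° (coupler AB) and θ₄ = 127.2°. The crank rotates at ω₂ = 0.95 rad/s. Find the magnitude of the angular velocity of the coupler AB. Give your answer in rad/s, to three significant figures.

ω₂ = 0.95 rad/s
Differentiating the loop-closure r₂e^{iθ₂}+r₃e^{iθ₃}=r₁+r₄e^{iθ₄} gives r₂ω₂e^{iθ₂}+r₃ω₃e^{iθ₃}=r₄ω₄e^{iθ₄}.
Eliminating the other unknown: ω₃ = r₂ω₂ sin(θ₄−θ₂) / [r₃ sin(θ₃−θ₄)].
Numerator sine = +0.29571; denominator sine = -0.99452.
Result = 0.1191·0.95·(+0.29571) / (0.2044·(-0.99452)) = -0.16459 rad/s; magnitude 0.16459 rad/s.

0.165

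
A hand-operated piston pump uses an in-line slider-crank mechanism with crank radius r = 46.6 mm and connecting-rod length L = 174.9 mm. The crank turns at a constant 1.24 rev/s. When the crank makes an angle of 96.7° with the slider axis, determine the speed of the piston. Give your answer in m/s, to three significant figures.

0.349

ω = 2π·1.24 = 7.791 rad/s
For an in-line slider-crank, x = r cosθ + √(L² − r² sin²θ), so v = −rω sinθ·[1 + r cosθ/√(L² − r² sin²θ)].
With r = 0.0466 m, L = 0.1749 m, θ = 96.7°: √(L² − r² sin²θ) = 0.16867 m.
v = −0.0466·7.791·0.99317·[1 + 0.0466·-0.11667/0.16867] = -0.34896 m/s.
|v| = 0.34896 m/s.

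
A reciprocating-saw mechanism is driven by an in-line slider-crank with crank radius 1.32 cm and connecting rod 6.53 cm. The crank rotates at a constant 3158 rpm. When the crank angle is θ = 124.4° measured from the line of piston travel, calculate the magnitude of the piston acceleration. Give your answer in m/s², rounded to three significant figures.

ω = 2π·3158/60 = 330.7 rad/s
x(θ) = r cosθ + √(L² − r² sin²θ); with ω constant, a = ω²·d²x/dθ².
d²x/dθ² = −r cosθ − r²(cos2θ)/√u − r⁴ sin²2θ/(4u^{3/2}),  u = L² − r² sin²θ = 0.00414547 m².
Substituting r = 0.0132 m, L = 0.0653 m, θ = 124.4°: d²x/dθ² = +0.0084115 m.
a = ω²·d²x/dθ² = (330.7)²·(+0.0084115) = +919.93 m/s²;  |a| = 919.93 m/s².

920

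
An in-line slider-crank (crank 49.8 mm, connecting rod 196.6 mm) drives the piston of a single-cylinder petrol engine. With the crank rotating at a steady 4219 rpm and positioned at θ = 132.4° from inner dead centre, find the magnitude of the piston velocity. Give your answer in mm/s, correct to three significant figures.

13400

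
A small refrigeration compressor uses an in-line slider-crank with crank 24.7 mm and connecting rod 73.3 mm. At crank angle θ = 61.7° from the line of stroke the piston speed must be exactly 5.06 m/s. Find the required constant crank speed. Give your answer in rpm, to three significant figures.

1900

For an in-line slider-crank, |v_piston| = rω|sinθ|·[1 + r cosθ/√(L² − r² sin²θ)].
With r = 0.0247 m, L = 0.0733 m, θ = 61.7°: the bracketed kinematic factor |dx/dθ| = 0.025386 m.
ω = v/|dx/dθ| = 5.06/0.025386 = 199.32 rad/s.
N = 60ω/(2π) = 1903.4 rpm.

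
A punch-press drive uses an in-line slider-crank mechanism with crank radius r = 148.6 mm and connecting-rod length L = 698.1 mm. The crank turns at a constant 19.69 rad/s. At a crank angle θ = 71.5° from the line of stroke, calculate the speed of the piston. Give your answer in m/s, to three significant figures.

2.97

ω = 19.69 rad/s
For an in-line slider-crank, x = r cosθ + √(L² − r² sin²θ), so v = −rω sinθ·[1 + r cosθ/√(L² − r² sin²θ)].
With r = 0.1486 m, L = 0.6981 m, θ = 71.5°: √(L² − r² sin²θ) = 0.68373 m.
v = −0.1486·19.69·0.94832·[1 + 0.1486·0.31730/0.68373] = -2.9661 m/s.
|v| = 2.9661 m/s.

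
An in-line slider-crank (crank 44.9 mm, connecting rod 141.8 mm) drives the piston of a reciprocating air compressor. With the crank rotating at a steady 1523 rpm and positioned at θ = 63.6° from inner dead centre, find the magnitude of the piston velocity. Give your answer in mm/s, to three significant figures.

ω = 2π·1523/60 = 159.5 rad/s
For an in-line slider-crank, x = r cosθ + √(L² − r² sin²θ), so v = −rω sinθ·[1 + r cosθ/√(L² − r² sin²θ)].
With r = 0.0449 m, L = 0.1418 m, θ = 63.6°: √(L² − r² sin²θ) = 0.13598 m.
v = −0.0449·159.5·0.89571·[1 + 0.0449·0.44464/0.13598] = -7.3559 m/s.
|v| = 7.3559 m/s = 7355.9 mm/s.

7360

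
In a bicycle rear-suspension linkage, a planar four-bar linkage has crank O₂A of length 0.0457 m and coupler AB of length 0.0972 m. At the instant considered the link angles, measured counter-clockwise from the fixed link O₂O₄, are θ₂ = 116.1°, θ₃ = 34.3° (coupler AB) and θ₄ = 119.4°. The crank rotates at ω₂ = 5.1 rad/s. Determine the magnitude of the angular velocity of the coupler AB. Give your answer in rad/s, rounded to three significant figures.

ω₂ = 5.1 rad/s
Differentiating the loop-closure r₂e^{iθ₂}+r₃e^{iθ₃}=r₁+r₄e^{iθ₄} gives r₂ω₂e^{iθ₂}+r₃ω₃e^{iθ₃}=r₄ω₄e^{iθ₄}.
Eliminating the other unknown: ω₃ = r₂ω₂ sin(θ₄−θ₂) / [r₃ sin(θ₃−θ₄)].
Numerator sine = +0.05756; denominator sine = -0.99635.
Result = 0.0457·5.1·(+0.05756) / (0.0972·(-0.99635)) = -0.13854 rad/s; magnitude 0.13854 rad/s.

0.139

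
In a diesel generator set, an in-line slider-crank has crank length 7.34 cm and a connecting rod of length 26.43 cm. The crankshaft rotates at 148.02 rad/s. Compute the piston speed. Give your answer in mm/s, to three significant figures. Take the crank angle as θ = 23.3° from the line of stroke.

5400

ω = 148 rad/s
For an in-line slider-crank, x = r cosθ + √(L² − r² sin²θ), so v = −rω sinθ·[1 + r cosθ/√(L² − r² sin²θ)].
With r = 0.0734 m, L = 0.2643 m, θ = 23.3°: √(L² − r² sin²θ) = 0.2627 m.
v = −0.0734·148·0.39555·[1 + 0.0734·0.91845/0.2627] = -5.4003 m/s.
|v| = 5.4003 m/s = 5400.3 mm/s.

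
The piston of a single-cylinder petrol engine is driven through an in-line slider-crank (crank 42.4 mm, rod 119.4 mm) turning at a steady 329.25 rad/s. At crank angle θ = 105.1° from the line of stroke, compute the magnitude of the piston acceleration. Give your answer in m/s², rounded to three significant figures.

2680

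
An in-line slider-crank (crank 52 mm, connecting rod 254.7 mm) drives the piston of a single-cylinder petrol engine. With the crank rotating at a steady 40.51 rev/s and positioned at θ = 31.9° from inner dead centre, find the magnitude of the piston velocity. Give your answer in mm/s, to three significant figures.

ω = 2π·40.5 = 254.5 rad/s
For an in-line slider-crank, x = r cosθ + √(L² − r² sin²θ), so v = −rω sinθ·[1 + r cosθ/√(L² − r² sin²θ)].
With r = 0.052 m, L = 0.2547 m, θ = 31.9°: √(L² − r² sin²θ) = 0.25321 m.
v = −0.052·254.5·0.52844·[1 + 0.052·0.84897/0.25321] = -8.2136 m/s.
|v| = 8.2136 m/s = 8213.6 mm/s.

8210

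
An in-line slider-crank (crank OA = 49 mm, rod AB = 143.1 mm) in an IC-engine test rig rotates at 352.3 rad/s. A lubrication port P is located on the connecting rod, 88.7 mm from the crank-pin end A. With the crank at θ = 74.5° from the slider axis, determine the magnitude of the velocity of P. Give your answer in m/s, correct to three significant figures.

17.7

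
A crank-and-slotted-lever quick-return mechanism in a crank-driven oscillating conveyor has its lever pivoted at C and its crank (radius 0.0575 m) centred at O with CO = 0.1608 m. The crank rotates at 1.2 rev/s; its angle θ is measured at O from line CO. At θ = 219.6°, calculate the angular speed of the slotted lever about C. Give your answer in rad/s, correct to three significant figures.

ω = 7.54 rad/s (from 1.2 rev/s).
Crank pin A relative to C: A = (d + r cosθ, r sinθ); lever angle φ = atan2(r sinθ, d + r cosθ).
Differentiating tanφ: φ̇ = rω(d cosθ + r)/(d² + r² + 2dr cosθ).
d² + r² + 2dr cosθ = |CA|² = 0.0149146 m²;  d cosθ + r = -0.066399 m.
|ω_lever| = |0.0575·7.54·-0.066399| / 0.0149146 = 1.9301 rad/s.

1.93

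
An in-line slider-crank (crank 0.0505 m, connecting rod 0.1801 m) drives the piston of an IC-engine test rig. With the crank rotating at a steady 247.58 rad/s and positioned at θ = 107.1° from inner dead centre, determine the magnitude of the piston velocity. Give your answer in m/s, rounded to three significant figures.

10.9

ω = 247.6 rad/s
For an in-line slider-crank, x = r cosθ + √(L² − r² sin²θ), so v = −rω sinθ·[1 + r cosθ/√(L² − r² sin²θ)].
With r = 0.0505 m, L = 0.1801 m, θ = 107.1°: √(L² − r² sin²θ) = 0.17351 m.
v = −0.0505·247.6·0.95579·[1 + 0.0505·-0.29404/0.17351] = -10.927 m/s.
|v| = 10.927 m/s.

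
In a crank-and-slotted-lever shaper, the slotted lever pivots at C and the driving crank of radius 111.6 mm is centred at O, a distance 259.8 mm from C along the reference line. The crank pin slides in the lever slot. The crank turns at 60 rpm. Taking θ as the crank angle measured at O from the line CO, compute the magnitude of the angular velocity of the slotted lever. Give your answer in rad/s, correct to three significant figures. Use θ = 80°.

ω = 6.283 rad/s (from 60 rpm).
Crank pin A relative to C: A = (d + r cosθ, r sinθ); lever angle φ = atan2(r sinθ, d + r cosθ).
Differentiating tanφ: φ̇ = rω(d cosθ + r)/(d² + r² + 2dr cosθ).
d² + r² + 2dr cosθ = |CA|² = 0.09002 m²;  d cosθ + r = +0.15671 m.
|ω_lever| = |0.1116·6.283·+0.15671| / 0.09002 = 1.2207 rad/s.

1.22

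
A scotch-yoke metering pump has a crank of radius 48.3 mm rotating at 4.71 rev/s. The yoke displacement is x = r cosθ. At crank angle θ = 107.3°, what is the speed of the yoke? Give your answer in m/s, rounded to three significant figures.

1.36

ω = 29.59 rad/s (from 4.71 rev/s).
x = r cosθ ⇒ ẋ = −rω sinθ.
|v| = rω|sinθ| = 0.0483·29.59·|sin 107.3°| = 1.3647 m/s.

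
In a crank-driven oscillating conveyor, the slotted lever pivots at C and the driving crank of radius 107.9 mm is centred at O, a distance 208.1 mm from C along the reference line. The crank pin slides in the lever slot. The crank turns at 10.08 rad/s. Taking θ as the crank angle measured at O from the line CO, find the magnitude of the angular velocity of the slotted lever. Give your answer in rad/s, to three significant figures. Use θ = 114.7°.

0.630

ω = 10.08 rad/s
Crank pin A relative to C: A = (d + r cosθ, r sinθ); lever angle φ = atan2(r sinθ, d + r cosθ).
Differentiating tanφ: φ̇ = rω(d cosθ + r)/(d² + r² + 2dr cosθ).
d² + r² + 2dr cosθ = |CA|² = 0.0361825 m²;  d cosθ + r = +0.020942 m.
|ω_lever| = |0.1079·10.08·+0.020942| / 0.0361825 = 0.62951 rad/s.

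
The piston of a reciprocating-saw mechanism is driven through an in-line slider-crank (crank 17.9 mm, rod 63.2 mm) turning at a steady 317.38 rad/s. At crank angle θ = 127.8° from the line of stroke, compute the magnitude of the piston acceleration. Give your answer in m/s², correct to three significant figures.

1230

ω = 317.4 rad/s
x(θ) = r cosθ + √(L² − r² sin²θ); with ω constant, a = ω²·d²x/dθ².
d²x/dθ² = −r cosθ − r²(cos2θ)/√u − r⁴ sin²2θ/(4u^{3/2}),  u = L² − r² sin²θ = 0.00379419 m².
Substituting r = 0.0179 m, L = 0.0632 m, θ = 127.8°: d²x/dθ² = +0.012162 m.
a = ω²·d²x/dθ² = (317.4)²·(+0.012162) = +1225 m/s²;  |a| = 1225 m/s².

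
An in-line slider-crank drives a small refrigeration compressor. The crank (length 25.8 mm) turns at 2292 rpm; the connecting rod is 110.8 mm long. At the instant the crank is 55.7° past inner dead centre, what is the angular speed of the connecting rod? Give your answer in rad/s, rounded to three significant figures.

32.1

ω = 240 rad/s (converted from 2292 rpm).
The rod makes angle φ with the slider axis where L sinφ = r sinθ; differentiating, L cosφ·φ̇ = r ω cosθ.
L cosφ = √(L² − r² sin²θ) = 0.10873 m.
|ω_rod| = r ω |cosθ| / √(L² − r² sin²θ) = 0.0258·240·0.56353/0.10873 = 32.094 rad/s.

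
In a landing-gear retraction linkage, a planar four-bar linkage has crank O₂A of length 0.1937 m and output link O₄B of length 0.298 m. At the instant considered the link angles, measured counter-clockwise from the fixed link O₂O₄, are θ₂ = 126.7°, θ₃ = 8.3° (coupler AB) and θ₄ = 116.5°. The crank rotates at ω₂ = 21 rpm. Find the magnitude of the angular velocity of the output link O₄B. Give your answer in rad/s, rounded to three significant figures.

1.32

ω₂ = 2.199 rad/s (from 21 rpm).
Differentiating the loop-closure r₂e^{iθ₂}+r₃e^{iθ₃}=r₁+r₄e^{iθ₄} gives r₂ω₂e^{iθ₂}+r₃ω₃e^{iθ₃}=r₄ω₄e^{iθ₄}.
Eliminating the other unknown: ω₄ = r₂ω₂ sin(θ₂−θ₃) / [r₄ sin(θ₄−θ₃)].
Numerator sine = +0.87965; denominator sine = +0.94997.
Result = 0.1937·2.199·(+0.87965) / (0.298·(+0.94997)) = +1.3236 rad/s; magnitude 1.3236 rad/s.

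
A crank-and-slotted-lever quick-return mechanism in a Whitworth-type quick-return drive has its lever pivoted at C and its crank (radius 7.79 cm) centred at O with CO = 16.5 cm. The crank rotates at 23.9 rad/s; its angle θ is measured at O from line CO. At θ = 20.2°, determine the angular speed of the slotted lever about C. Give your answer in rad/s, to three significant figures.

7.55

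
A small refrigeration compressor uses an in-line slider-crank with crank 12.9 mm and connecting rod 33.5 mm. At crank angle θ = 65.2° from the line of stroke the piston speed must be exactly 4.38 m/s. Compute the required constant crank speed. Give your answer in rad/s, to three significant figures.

319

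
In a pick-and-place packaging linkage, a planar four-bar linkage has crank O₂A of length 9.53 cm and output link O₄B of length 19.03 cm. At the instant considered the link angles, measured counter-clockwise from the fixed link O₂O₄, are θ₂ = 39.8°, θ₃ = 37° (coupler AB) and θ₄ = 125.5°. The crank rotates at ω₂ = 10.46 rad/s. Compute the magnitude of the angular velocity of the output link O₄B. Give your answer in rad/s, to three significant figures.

0.256

ω₂ = 10.46 rad/s
Differentiating the loop-closure r₂e^{iθ₂}+r₃e^{iθ₃}=r₁+r₄e^{iθ₄} gives r₂ω₂e^{iθ₂}+r₃ω₃e^{iθ₃}=r₄ω₄e^{iθ₄}.
Eliminating the other unknown: ω₄ = r₂ω₂ sin(θ₂−θ₃) / [r₄ sin(θ₄−θ₃)].
Numerator sine = +0.04885; denominator sine = +0.99966.
Result = 0.0953·10.46·(+0.04885) / (0.1903·(+0.99966)) = +0.25597 rad/s; magnitude 0.25597 rad/s.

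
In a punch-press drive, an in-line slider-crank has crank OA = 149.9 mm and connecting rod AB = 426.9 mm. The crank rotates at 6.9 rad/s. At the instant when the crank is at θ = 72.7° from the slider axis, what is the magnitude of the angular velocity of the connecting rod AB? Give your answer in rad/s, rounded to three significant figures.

0.765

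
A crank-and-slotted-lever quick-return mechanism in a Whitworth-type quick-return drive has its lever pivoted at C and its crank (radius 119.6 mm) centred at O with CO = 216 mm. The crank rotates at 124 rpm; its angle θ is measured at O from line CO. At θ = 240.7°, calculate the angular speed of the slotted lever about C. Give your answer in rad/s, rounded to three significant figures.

ω = 12.99 rad/s (from 124 rpm).
Crank pin A relative to C: A = (d + r cosθ, r sinθ); lever angle φ = atan2(r sinθ, d + r cosθ).
Differentiating tanφ: φ̇ = rω(d cosθ + r)/(d² + r² + 2dr cosθ).
d² + r² + 2dr cosθ = |CA|² = 0.0356751 m²;  d cosθ + r = +0.013893 m.
|ω_lever| = |0.1196·12.99·+0.013893| / 0.0356751 = 0.60482 rad/s.

0.605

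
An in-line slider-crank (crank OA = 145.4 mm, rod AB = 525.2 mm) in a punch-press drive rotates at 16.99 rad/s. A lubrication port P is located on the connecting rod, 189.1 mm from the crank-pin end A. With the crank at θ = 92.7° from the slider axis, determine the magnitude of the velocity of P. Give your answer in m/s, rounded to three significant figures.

ω = 16.99 rad/s.  Crank-pin speed |V_A| = rω = 2.4703 m/s, perpendicular to OA.
Rod angle: sinφ = −(r/L) sinθ ⇒ φ = -16.054°; ω_rod = −rω cosθ/√(L²−r²sin²θ) = +0.23056 rad/s.
V_P = V_A + ω_rod × AP, with AP = 0.1891 m along the rod.
Components: V_Px = −rω sinθ − a·ω_rod·sinφ = -2.4555 m/s;  V_Py = rω cosθ + a·ω_rod·cosφ = -0.07447 m/s.
|V_P| = √(V_Px² + V_Py²) = 2.4567 m/s.

2.46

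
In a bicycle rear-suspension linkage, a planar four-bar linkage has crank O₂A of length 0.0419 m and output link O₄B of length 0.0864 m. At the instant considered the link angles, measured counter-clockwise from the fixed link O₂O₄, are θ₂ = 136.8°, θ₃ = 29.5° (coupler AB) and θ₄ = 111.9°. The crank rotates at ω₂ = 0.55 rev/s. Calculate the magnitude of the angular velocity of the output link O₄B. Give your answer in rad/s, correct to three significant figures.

ω₂ = 3.456 rad/s (from 0.55 rev/s).
Differentiating the loop-closure r₂e^{iθ₂}+r₃e^{iθ₃}=r₁+r₄e^{iθ₄} gives r₂ω₂e^{iθ₂}+r₃ω₃e^{iθ₃}=r₄ω₄e^{iθ₄}.
Eliminating the other unknown: ω₄ = r₂ω₂ sin(θ₂−θ₃) / [r₄ sin(θ₄−θ₃)].
Numerator sine = +0.95476; denominator sine = +0.99122.
Result = 0.0419·3.456·(+0.95476) / (0.0864·(+0.99122)) = +1.6142 rad/s; magnitude 1.6142 rad/s.

1.61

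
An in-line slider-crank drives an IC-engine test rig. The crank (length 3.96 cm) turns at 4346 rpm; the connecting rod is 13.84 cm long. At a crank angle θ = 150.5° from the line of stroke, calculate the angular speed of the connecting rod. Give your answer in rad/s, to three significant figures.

ω = 455.1 rad/s (converted from 4346 rpm).
The rod makes angle φ with the slider axis where L sinφ = r sinθ; differentiating, L cosφ·φ̇ = r ω cosθ.
L cosφ = √(L² − r² sin²θ) = 0.13702 m.
|ω_rod| = r ω |cosθ| / √(L² − r² sin²θ) = 0.0396·455.1·0.87036/0.13702 = 114.48 rad/s.

114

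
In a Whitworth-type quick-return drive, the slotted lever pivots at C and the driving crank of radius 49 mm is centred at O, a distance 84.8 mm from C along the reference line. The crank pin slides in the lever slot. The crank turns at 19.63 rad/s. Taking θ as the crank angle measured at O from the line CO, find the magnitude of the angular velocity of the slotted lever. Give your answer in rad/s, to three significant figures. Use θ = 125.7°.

ω = 19.63 rad/s
Crank pin A relative to C: A = (d + r cosθ, r sinθ); lever angle φ = atan2(r sinθ, d + r cosθ).
Differentiating tanφ: φ̇ = rω(d cosθ + r)/(d² + r² + 2dr cosθ).
d² + r² + 2dr cosθ = |CA|² = 0.00474258 m²;  d cosθ + r = -0.00048429 m.
|ω_lever| = |0.049·19.63·-0.00048429| / 0.00474258 = 0.098223 rad/s.

0.0982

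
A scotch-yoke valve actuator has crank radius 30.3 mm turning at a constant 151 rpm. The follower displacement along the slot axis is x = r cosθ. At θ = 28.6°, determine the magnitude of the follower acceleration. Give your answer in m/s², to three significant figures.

ω = 15.81 rad/s (from 151 rpm).
x = r cosθ ⇒ ẍ = −rω² cosθ (ω constant).
|a| = rω²|cosθ| = 0.0303·(15.81)²·|cos 28.6°| = 6.6518 m/s².

6.65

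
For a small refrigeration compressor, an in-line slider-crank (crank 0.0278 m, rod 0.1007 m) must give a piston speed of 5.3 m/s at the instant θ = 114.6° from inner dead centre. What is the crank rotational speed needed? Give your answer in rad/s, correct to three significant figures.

238

For an in-line slider-crank, |v_piston| = rω|sinθ|·[1 + r cosθ/√(L² − r² sin²θ)].
With r = 0.0278 m, L = 0.1007 m, θ = 114.6°: the bracketed kinematic factor |dx/dθ| = 0.022276 m.
ω = v/|dx/dθ| = 5.3/0.022276 = 237.93 rad/s.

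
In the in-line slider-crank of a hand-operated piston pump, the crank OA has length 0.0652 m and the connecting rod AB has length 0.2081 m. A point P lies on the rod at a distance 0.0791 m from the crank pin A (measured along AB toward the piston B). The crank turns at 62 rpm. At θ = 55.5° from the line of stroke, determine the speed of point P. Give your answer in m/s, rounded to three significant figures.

0.402

ω = 6.493 rad/s.  Crank-pin speed |V_A| = rω = 0.42332 m/s, perpendicular to OA.
Rod angle: sinφ = −(r/L) sinθ ⇒ φ = -14.964°; ω_rod = −rω cosθ/√(L²−r²sin²θ) = -1.1926 rad/s.
V_P = V_A + ω_rod × AP, with AP = 0.0791 m along the rod.
Components: V_Px = −rω sinθ − a·ω_rod·sinφ = -0.37323 m/s;  V_Py = rω cosθ + a·ω_rod·cosφ = +0.14863 m/s.
|V_P| = √(V_Px² + V_Py²) = 0.40173 m/s.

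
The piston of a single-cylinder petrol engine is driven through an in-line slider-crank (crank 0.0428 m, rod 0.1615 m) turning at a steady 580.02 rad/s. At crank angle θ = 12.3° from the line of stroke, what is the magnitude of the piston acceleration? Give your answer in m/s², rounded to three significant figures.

17600

ω = 580 rad/s
x(θ) = r cosθ + √(L² − r² sin²θ); with ω constant, a = ω²·d²x/dθ².
d²x/dθ² = −r cosθ − r²(cos2θ)/√u − r⁴ sin²2θ/(4u^{3/2}),  u = L² − r² sin²θ = 0.0259991 m².
Substituting r = 0.0428 m, L = 0.1615 m, θ = 12.3°: d²x/dθ² = -0.052182 m.
a = ω²·d²x/dθ² = (580)²·(-0.052182) = -17555 m/s²;  |a| = 17555 m/s².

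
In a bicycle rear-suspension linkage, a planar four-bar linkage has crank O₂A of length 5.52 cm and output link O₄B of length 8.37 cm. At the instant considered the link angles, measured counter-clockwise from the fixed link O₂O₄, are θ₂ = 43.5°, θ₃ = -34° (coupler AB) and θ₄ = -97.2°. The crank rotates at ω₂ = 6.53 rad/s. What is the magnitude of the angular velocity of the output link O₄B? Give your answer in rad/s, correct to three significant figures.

ω₂ = 6.53 rad/s
Differentiating the loop-closure r₂e^{iθ₂}+r₃e^{iθ₃}=r₁+r₄e^{iθ₄} gives r₂ω₂e^{iθ₂}+r₃ω₃e^{iθ₃}=r₄ω₄e^{iθ₄}.
Eliminating the other unknown: ω₄ = r₂ω₂ sin(θ₂−θ₃) / [r₄ sin(θ₄−θ₃)].
Numerator sine = +0.97630; denominator sine = -0.89259.
Result = 0.0552·6.53·(+0.97630) / (0.0837·(-0.89259)) = -4.7104 rad/s; magnitude 4.7104 rad/s.

4.71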